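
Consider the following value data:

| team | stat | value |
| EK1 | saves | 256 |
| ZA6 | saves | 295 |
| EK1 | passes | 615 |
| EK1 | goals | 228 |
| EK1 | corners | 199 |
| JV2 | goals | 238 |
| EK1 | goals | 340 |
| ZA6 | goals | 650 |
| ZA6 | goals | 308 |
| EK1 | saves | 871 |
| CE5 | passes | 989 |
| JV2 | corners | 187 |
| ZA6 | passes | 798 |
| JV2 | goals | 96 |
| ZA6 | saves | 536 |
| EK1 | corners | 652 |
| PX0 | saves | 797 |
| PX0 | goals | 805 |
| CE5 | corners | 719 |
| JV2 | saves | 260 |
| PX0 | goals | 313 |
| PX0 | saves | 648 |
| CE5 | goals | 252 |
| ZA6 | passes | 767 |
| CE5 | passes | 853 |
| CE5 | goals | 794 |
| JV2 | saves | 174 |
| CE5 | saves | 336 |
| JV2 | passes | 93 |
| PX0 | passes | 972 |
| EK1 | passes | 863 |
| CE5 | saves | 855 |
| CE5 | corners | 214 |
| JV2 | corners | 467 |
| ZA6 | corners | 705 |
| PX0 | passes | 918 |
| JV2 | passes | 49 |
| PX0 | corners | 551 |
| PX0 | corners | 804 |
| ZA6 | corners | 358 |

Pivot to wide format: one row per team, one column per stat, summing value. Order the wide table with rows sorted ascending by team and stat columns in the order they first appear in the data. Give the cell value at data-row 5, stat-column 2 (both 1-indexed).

1565

With rows sorted ascending by team, row 5 is team=ZA6. stat columns in first-appearance order: saves, passes, goals, corners; column 2 is passes.
Long rows with team=ZA6, stat=passes: 798 + 767 = 1565.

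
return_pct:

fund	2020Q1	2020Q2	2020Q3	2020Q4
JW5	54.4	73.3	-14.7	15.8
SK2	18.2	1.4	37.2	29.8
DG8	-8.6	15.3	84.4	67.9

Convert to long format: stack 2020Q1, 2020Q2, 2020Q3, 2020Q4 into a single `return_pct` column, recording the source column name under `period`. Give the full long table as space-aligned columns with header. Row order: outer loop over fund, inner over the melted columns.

Each (fund, column) pair becomes one row: 3 × 4 = 12 rows.
For example, (JW5, 2020Q1) → return_pct=54.4.

fund  period  return_pct
JW5   2020Q1  54.4      
JW5   2020Q2  73.3      
JW5   2020Q3  -14.7     
JW5   2020Q4  15.8      
SK2   2020Q1  18.2      
SK2   2020Q2  1.4       
SK2   2020Q3  37.2      
SK2   2020Q4  29.8      
DG8   2020Q1  -8.6      
DG8   2020Q2  15.3      
DG8   2020Q3  84.4      
DG8   2020Q4  67.9      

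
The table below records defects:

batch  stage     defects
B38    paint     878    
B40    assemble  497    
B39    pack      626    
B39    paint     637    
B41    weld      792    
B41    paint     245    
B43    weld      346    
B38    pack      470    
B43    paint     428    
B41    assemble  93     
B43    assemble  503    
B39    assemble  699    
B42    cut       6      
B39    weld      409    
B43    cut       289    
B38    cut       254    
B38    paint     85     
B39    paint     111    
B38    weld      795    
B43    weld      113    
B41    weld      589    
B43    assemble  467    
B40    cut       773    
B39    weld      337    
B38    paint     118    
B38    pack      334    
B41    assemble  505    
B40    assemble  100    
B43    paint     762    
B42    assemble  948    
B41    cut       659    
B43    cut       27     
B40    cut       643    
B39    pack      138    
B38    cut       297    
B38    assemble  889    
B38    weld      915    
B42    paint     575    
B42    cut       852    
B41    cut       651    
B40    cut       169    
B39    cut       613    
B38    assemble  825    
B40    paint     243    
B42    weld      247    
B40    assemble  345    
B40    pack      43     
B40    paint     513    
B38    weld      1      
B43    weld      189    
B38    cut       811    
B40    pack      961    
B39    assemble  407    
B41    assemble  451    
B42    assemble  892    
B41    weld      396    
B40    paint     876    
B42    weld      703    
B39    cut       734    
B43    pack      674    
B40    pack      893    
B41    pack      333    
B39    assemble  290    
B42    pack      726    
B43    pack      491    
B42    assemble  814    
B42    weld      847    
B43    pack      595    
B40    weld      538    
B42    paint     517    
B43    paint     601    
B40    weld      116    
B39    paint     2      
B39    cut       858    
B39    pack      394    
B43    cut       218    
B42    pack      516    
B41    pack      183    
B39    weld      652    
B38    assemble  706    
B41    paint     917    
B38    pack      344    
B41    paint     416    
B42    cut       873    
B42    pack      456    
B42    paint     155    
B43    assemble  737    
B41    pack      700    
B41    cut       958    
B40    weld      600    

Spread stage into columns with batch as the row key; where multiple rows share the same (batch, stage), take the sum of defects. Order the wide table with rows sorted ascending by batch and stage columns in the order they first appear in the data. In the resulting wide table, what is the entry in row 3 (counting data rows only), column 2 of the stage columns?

With rows sorted ascending by batch, row 3 is batch=B40. stage columns in first-appearance order: paint, assemble, pack, weld, cut; column 2 is assemble.
Long rows with batch=B40, stage=assemble: 497 + 100 + 345 = 942.

942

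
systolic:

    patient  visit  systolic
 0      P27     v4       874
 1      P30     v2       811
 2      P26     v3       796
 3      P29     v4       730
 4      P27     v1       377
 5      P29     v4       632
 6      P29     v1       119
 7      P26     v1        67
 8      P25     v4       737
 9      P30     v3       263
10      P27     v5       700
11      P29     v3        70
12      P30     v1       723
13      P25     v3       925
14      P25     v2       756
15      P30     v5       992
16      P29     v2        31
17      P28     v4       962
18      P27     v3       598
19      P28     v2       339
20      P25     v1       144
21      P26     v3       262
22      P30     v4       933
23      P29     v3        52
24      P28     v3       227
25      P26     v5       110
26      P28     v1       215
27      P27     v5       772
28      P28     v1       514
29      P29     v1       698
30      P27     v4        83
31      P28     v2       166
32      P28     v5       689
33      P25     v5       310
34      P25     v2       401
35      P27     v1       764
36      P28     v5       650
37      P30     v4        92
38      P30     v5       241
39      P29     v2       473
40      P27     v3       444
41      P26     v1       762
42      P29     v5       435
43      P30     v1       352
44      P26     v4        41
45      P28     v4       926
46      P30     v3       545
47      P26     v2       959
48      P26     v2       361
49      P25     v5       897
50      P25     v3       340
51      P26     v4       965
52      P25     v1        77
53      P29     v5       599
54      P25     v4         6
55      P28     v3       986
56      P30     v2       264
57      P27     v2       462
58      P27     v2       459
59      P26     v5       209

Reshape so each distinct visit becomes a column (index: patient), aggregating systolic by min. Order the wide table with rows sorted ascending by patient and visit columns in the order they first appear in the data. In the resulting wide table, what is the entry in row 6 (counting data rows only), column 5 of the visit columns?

241

With rows sorted ascending by patient, row 6 is patient=P30. visit columns in first-appearance order: v4, v2, v3, v1, v5; column 5 is v5.
Long rows with patient=P30, visit=v5: min(992, 241) = 241.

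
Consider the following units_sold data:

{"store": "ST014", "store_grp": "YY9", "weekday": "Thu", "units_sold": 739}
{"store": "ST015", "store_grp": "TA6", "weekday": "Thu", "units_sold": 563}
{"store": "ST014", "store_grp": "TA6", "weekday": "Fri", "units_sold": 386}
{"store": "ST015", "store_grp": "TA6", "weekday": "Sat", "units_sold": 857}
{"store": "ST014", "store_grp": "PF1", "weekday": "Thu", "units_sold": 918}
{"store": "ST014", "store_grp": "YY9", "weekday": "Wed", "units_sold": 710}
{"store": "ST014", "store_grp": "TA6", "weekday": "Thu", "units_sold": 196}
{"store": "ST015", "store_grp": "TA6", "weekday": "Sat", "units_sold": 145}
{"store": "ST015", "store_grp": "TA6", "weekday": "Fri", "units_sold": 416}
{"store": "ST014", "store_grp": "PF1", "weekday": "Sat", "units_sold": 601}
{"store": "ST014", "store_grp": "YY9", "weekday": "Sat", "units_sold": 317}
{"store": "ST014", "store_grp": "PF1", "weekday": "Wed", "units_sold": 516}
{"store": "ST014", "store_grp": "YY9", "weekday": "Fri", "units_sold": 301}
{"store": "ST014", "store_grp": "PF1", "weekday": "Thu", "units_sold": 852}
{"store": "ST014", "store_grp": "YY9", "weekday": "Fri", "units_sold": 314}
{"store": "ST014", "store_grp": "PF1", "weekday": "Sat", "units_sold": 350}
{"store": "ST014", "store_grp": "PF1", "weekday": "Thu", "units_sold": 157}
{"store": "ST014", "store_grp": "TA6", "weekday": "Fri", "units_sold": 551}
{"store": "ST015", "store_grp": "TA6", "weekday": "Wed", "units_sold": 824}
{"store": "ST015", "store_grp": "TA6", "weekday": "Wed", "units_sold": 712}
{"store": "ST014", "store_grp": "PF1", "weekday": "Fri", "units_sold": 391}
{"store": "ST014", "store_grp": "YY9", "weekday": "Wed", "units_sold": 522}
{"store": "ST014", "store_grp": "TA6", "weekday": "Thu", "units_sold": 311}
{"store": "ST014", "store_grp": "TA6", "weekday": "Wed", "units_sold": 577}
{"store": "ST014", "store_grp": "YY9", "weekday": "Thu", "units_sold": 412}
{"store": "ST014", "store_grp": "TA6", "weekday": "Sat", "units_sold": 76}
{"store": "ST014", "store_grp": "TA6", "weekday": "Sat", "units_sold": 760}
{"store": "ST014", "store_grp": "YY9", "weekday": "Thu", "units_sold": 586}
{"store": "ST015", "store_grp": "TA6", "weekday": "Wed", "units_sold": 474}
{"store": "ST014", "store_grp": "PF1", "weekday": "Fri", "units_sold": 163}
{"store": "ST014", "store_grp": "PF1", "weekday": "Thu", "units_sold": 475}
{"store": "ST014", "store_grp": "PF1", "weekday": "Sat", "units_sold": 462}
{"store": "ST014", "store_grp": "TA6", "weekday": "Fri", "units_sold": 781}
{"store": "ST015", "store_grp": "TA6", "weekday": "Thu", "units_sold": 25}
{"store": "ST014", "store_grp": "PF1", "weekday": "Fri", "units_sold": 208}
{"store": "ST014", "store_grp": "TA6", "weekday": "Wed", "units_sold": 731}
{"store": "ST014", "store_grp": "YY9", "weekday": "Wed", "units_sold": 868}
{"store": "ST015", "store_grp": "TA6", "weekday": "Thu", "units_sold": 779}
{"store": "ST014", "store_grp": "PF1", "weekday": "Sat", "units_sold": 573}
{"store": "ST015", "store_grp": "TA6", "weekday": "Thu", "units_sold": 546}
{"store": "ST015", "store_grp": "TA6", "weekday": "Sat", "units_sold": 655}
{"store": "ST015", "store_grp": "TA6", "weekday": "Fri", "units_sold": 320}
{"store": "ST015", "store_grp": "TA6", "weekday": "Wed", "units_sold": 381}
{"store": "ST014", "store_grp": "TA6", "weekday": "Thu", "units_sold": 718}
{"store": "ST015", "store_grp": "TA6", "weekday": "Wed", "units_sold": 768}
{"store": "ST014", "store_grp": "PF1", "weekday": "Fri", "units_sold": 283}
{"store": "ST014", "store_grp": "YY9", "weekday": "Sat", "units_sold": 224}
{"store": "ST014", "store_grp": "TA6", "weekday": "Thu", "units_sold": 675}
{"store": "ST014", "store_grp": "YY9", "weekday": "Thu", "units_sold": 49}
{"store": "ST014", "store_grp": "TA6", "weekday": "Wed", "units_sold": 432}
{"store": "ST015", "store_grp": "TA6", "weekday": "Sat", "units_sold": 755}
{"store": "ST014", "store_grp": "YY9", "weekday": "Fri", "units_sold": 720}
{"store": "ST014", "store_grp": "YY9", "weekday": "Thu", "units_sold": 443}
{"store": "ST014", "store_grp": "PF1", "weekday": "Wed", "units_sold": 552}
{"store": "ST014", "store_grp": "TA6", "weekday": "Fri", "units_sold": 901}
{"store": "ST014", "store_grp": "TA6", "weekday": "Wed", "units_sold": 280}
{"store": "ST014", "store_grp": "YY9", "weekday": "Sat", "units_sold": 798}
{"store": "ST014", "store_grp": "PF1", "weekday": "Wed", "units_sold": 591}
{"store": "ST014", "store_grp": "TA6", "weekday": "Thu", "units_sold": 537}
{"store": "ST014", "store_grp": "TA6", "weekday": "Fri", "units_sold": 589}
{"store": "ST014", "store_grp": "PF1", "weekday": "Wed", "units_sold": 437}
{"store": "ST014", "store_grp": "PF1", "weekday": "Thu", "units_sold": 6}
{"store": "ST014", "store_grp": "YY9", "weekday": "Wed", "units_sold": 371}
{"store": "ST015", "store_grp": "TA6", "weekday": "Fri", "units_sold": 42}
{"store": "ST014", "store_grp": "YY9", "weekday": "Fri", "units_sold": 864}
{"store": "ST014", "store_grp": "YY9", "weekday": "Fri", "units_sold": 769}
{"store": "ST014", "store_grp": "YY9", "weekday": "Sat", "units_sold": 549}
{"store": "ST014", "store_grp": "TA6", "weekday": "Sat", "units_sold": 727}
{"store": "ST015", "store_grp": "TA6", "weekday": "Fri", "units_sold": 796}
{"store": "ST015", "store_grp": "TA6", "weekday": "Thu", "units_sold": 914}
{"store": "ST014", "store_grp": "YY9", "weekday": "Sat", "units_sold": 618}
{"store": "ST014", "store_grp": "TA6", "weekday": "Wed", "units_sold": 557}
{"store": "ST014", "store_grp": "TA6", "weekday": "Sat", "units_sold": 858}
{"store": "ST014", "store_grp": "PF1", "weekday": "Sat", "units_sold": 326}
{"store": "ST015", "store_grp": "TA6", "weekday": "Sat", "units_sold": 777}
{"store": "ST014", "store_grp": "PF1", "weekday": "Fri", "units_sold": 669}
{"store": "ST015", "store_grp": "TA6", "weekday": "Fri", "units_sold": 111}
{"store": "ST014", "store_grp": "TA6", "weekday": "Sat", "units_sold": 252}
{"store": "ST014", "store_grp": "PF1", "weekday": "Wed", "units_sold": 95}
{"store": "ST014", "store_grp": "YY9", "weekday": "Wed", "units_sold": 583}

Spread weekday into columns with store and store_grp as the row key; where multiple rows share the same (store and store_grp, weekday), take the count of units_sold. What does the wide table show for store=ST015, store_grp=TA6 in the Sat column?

5

Rows with store=ST015, store_grp=TA6 and weekday=Sat: units_sold values are 857, 145, 655, 755, 777.
5 rows match — count = 5.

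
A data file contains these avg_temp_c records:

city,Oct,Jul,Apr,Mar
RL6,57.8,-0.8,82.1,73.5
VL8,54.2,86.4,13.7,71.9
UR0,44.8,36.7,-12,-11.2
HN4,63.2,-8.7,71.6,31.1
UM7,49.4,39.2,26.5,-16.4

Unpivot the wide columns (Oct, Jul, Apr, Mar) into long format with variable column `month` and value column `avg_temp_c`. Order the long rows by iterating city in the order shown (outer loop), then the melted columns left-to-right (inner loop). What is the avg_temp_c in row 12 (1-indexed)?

-11.2

20 rows total (5 × 4). Row 12: index ⌊(12-1)/4⌋ = 2 into city → UR0; (12-1) mod 4 = 3 into the melted columns → Mar.
So row 12 is (UR0, Mar, -11.2); avg_temp_c = -11.2.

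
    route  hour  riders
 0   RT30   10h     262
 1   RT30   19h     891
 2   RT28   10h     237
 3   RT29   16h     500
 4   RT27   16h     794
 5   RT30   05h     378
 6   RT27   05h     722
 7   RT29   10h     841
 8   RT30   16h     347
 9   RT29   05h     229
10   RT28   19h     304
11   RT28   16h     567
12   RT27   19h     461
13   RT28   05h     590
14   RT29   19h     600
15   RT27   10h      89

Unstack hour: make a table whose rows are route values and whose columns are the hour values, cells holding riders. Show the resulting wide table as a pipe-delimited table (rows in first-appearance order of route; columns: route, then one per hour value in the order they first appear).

| route | 10h | 19h | 16h | 05h |
| RT30 | 262 | 891 | 347 | 378 |
| RT28 | 237 | 304 | 567 | 590 |
| RT29 | 841 | 600 | 500 | 229 |
| RT27 | 89 | 461 | 794 | 722 |

Columns: route plus the 4 distinct hour values (10h, 19h, 16h, 05h).
For example, row RT30 column 10h takes riders=262 from the long row (RT30, 10h).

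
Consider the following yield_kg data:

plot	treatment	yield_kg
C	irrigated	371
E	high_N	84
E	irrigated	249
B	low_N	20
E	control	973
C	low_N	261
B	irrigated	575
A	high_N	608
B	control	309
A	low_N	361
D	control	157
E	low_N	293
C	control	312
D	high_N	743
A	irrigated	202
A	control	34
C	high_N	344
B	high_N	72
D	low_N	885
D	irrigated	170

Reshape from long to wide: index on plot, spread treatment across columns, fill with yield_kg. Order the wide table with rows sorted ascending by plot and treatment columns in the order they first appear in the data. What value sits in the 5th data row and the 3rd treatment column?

293

With rows sorted ascending by plot, row 5 is plot=E. treatment columns in first-appearance order: irrigated, high_N, low_N, control; column 3 is low_N.
Long rows with plot=E, treatment=low_N: yield_kg = 293.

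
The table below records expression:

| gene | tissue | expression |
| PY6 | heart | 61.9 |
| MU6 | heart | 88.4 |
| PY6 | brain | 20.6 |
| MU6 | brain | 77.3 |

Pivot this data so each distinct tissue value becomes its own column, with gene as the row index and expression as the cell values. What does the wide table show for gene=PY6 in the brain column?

20.6

Wide layout: rows indexed by gene, columns are the 2 distinct tissue values (heart, brain).
Cell (gene=PY6, tissue=brain) draws from the long row where gene=PY6 and tissue=brain, which has expression=20.6.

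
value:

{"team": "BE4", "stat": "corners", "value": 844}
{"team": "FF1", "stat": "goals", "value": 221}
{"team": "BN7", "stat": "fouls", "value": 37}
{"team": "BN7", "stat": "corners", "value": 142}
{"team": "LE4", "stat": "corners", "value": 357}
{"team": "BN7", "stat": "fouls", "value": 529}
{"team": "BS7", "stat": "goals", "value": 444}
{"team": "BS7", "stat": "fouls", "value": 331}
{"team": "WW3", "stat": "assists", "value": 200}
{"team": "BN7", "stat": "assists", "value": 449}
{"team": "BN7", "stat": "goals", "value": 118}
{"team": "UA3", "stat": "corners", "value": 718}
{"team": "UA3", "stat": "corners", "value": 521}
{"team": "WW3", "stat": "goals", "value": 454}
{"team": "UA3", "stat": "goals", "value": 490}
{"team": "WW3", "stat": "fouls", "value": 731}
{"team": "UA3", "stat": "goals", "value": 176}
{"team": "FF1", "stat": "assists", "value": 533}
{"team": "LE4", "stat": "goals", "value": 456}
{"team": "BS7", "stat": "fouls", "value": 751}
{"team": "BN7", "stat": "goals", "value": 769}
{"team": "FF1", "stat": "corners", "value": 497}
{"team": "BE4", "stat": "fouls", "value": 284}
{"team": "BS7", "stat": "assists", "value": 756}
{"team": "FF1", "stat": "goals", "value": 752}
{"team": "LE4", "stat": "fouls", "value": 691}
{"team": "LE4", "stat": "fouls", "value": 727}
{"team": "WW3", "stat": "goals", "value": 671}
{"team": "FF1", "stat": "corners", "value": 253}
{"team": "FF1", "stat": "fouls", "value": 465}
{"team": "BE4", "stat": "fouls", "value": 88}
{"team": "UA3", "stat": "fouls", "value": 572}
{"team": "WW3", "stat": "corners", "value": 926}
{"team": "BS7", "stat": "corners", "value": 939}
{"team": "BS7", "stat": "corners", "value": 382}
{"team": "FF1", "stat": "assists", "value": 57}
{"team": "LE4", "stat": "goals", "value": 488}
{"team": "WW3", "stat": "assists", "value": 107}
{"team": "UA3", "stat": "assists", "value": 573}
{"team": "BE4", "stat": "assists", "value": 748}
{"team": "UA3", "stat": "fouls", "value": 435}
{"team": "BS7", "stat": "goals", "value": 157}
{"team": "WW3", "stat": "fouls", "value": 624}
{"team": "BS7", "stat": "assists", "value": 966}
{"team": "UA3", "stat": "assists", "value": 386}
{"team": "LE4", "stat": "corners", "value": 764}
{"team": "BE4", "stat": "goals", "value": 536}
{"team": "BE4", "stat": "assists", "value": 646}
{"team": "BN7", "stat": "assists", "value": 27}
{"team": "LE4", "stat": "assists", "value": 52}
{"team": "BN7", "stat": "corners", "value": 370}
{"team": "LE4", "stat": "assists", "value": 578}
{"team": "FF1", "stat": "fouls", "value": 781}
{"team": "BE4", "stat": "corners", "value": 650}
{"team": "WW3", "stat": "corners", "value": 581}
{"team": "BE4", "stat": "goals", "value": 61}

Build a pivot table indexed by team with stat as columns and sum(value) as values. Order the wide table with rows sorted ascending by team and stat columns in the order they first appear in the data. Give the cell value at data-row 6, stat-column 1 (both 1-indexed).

With rows sorted ascending by team, row 6 is team=UA3. stat columns in first-appearance order: corners, goals, fouls, assists; column 1 is corners.
Long rows with team=UA3, stat=corners: 718 + 521 = 1239.

1239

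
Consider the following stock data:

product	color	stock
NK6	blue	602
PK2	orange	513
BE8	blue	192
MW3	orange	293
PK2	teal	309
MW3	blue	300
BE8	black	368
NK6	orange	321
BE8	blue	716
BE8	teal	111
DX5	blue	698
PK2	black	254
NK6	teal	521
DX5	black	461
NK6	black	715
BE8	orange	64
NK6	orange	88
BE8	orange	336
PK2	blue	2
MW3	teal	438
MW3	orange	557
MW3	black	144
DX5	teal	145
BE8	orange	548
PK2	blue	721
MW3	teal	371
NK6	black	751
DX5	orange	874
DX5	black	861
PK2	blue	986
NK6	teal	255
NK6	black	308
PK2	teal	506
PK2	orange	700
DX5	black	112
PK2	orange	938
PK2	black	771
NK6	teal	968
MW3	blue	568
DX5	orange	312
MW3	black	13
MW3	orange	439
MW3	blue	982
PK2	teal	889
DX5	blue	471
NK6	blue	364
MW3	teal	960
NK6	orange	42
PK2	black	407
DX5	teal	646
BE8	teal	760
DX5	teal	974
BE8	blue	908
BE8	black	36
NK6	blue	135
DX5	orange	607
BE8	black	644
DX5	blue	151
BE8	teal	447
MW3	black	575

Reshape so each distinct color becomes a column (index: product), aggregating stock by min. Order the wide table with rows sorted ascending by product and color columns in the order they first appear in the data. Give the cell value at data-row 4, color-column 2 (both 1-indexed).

42

With rows sorted ascending by product, row 4 is product=NK6. color columns in first-appearance order: blue, orange, teal, black; column 2 is orange.
Long rows with product=NK6, color=orange: min(321, 88, 42) = 42.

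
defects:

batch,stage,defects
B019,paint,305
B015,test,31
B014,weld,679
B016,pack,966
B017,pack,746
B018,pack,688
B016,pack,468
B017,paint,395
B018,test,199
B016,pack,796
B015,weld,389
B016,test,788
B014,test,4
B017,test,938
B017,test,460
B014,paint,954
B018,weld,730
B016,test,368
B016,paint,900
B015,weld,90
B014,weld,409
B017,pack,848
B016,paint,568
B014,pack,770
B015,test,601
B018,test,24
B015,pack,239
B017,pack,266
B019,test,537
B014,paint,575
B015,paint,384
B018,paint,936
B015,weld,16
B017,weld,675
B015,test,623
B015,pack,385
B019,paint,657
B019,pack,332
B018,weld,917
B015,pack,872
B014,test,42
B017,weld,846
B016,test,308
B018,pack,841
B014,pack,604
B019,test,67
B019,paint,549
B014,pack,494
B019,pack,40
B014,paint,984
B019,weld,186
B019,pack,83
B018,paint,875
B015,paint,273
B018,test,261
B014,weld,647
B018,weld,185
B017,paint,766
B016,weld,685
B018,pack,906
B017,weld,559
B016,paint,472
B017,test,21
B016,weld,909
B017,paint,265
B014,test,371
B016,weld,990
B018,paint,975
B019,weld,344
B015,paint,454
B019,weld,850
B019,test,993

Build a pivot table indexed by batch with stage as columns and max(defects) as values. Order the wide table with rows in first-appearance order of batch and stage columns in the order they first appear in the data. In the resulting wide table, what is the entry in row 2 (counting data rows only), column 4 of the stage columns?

With rows in first-appearance order of batch, row 2 is batch=B015. stage columns in first-appearance order: paint, test, weld, pack; column 4 is pack.
Long rows with batch=B015, stage=pack: max(239, 385, 872) = 872.

872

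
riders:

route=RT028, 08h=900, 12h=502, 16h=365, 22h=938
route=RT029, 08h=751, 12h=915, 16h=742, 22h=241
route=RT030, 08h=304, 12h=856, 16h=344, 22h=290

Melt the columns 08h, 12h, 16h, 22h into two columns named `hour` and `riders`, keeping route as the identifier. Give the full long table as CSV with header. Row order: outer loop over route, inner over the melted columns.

route,hour,riders
RT028,08h,900
RT028,12h,502
RT028,16h,365
RT028,22h,938
RT029,08h,751
RT029,12h,915
RT029,16h,742
RT029,22h,241
RT030,08h,304
RT030,12h,856
RT030,16h,344
RT030,22h,290

Each (route, column) pair becomes one row: 3 × 4 = 12 rows.
For example, (RT028, 08h) → riders=900.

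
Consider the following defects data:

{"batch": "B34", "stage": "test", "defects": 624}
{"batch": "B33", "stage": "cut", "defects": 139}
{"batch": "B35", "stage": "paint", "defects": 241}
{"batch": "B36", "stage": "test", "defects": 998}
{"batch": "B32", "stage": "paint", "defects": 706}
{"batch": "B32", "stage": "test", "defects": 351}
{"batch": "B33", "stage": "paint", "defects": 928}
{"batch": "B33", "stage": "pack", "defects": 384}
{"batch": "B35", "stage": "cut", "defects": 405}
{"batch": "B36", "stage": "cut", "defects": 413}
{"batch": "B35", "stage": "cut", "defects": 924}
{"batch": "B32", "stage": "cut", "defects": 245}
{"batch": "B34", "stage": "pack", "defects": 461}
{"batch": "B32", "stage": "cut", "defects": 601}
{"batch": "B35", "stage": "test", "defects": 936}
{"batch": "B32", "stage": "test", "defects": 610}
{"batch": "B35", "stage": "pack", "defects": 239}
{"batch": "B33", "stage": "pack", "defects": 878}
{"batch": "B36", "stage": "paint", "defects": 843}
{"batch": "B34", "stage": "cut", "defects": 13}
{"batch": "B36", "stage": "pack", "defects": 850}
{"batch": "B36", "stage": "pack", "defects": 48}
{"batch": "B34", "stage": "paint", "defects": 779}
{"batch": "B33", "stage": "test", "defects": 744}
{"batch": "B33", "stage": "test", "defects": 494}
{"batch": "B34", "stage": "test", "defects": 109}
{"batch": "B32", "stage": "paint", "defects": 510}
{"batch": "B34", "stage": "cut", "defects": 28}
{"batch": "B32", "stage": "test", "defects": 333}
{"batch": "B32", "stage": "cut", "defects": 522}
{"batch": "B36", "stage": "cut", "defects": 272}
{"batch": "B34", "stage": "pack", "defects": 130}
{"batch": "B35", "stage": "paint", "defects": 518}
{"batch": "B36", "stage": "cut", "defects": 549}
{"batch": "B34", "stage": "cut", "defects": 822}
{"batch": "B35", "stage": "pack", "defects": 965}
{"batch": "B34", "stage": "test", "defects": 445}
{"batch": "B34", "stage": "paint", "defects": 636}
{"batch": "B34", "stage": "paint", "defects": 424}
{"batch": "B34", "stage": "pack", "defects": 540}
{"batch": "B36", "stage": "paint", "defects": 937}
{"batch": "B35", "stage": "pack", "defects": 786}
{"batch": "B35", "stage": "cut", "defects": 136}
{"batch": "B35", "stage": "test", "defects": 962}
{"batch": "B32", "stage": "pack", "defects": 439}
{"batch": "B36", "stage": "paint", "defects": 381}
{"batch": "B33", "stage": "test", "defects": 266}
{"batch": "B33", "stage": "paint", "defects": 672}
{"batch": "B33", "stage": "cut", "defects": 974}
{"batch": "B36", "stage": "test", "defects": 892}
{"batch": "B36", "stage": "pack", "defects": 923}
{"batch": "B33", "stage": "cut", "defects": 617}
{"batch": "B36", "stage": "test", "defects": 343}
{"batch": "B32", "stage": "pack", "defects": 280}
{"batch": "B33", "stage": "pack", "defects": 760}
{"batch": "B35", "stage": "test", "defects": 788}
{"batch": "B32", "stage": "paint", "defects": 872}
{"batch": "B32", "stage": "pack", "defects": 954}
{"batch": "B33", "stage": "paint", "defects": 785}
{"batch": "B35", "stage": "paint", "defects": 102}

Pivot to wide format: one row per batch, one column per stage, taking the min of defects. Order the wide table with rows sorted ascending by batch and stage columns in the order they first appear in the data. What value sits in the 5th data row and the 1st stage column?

343

With rows sorted ascending by batch, row 5 is batch=B36. stage columns in first-appearance order: test, cut, paint, pack; column 1 is test.
Long rows with batch=B36, stage=test: min(998, 892, 343) = 343.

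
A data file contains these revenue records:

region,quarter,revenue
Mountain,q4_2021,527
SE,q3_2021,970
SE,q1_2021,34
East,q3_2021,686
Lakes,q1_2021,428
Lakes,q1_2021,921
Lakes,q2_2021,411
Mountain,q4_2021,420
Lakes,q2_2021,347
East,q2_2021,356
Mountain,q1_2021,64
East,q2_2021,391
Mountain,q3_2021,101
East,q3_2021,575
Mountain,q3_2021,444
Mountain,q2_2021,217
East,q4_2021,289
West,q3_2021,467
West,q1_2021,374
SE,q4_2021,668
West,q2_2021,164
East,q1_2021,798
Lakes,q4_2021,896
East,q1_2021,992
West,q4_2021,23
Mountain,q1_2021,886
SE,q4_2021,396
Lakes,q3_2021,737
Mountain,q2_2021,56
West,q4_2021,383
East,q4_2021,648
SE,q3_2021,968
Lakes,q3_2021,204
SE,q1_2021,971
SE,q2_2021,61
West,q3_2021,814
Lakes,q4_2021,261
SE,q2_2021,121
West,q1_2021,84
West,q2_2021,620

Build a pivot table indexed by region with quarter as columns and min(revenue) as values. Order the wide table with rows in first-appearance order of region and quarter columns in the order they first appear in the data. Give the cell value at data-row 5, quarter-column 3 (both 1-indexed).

With rows in first-appearance order of region, row 5 is region=West. quarter columns in first-appearance order: q4_2021, q3_2021, q1_2021, q2_2021; column 3 is q1_2021.
Long rows with region=West, quarter=q1_2021: min(374, 84) = 84.

84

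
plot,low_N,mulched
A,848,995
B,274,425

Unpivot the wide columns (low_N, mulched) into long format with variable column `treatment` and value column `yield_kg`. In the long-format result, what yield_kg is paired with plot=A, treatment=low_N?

848

Unpivoting turns each (plot, wide-column) pair into one long row.
The wide cell at row A, column low_N holds 848, so the long row (A, low_N) has yield_kg=848.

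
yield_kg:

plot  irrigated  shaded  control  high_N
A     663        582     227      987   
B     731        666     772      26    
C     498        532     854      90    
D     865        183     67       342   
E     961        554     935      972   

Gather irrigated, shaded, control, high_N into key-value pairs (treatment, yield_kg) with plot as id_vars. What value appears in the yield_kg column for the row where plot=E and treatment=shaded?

Unpivoting turns each (plot, wide-column) pair into one long row.
The wide cell at row E, column shaded holds 554, so the long row (E, shaded) has yield_kg=554.

554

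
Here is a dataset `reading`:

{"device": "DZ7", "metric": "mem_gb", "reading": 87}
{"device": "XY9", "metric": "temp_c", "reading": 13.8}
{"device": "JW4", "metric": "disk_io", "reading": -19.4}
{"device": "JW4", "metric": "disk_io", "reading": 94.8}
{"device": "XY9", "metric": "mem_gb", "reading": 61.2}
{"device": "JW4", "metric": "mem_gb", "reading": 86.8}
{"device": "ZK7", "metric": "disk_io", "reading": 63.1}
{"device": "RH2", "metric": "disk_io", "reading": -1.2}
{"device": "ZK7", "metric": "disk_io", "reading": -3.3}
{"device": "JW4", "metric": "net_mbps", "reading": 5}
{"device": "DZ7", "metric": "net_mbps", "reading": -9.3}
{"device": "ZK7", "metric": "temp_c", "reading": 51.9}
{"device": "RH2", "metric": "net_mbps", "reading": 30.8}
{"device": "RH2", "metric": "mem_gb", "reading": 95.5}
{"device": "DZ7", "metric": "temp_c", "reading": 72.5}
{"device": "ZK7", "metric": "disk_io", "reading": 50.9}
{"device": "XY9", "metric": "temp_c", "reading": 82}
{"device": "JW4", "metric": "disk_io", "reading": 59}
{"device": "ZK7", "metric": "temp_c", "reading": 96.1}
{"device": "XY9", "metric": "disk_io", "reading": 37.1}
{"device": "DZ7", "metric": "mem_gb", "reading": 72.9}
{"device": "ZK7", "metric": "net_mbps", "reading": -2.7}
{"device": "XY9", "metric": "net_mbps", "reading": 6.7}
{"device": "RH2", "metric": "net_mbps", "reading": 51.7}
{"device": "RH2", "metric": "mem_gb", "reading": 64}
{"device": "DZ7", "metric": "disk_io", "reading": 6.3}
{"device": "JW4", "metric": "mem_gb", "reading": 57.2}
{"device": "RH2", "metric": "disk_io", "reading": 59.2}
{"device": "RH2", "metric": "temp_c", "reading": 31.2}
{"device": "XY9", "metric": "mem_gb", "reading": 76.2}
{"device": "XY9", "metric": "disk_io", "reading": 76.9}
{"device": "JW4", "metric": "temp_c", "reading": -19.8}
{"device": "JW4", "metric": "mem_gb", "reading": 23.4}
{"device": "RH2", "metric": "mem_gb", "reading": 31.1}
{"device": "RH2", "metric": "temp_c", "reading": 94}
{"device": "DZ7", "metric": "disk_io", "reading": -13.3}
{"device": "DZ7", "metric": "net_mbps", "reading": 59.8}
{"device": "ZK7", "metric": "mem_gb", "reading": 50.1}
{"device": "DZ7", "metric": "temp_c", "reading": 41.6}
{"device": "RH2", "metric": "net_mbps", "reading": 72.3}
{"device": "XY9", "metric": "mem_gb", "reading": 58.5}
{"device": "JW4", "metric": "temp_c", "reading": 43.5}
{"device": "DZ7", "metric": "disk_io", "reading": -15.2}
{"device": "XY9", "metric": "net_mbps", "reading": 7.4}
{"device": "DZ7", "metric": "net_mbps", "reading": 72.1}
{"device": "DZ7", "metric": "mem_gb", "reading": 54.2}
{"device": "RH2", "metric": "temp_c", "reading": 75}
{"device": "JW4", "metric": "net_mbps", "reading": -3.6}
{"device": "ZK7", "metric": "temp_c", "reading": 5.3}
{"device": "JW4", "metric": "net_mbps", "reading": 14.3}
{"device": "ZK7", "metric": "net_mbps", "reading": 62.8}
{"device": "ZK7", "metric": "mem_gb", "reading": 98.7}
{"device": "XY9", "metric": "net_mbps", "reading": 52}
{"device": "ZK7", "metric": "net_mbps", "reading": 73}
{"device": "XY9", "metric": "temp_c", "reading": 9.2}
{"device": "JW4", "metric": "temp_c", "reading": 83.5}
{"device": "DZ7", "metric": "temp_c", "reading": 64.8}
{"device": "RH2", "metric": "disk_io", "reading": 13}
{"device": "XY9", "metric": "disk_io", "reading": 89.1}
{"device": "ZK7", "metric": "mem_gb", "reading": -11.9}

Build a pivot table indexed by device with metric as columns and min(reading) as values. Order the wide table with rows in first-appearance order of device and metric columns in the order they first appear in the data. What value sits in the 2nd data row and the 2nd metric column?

With rows in first-appearance order of device, row 2 is device=XY9. metric columns in first-appearance order: mem_gb, temp_c, disk_io, net_mbps; column 2 is temp_c.
Long rows with device=XY9, metric=temp_c: min(13.8, 82, 9.2) = 9.2.

9.2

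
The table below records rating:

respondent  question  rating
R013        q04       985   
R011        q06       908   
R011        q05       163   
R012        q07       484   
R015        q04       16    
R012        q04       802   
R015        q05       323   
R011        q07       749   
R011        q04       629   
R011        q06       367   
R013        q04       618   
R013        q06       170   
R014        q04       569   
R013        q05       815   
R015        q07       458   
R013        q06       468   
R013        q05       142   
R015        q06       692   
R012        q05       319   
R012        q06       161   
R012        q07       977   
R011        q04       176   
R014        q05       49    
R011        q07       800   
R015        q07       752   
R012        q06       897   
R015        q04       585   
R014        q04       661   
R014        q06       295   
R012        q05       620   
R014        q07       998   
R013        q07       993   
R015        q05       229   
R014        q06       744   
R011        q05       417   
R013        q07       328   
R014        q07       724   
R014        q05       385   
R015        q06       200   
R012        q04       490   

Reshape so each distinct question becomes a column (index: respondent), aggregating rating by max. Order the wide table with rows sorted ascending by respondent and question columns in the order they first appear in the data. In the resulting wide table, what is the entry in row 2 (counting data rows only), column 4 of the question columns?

With rows sorted ascending by respondent, row 2 is respondent=R012. question columns in first-appearance order: q04, q06, q05, q07; column 4 is q07.
Long rows with respondent=R012, question=q07: max(484, 977) = 977.

977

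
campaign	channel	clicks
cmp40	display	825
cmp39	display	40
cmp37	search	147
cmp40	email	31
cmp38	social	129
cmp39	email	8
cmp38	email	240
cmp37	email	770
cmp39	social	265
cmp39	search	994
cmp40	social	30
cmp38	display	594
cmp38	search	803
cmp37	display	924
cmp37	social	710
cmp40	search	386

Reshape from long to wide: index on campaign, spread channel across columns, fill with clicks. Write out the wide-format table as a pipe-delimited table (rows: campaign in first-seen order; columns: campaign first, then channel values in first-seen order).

| campaign | display | search | email | social |
| cmp40 | 825 | 386 | 31 | 30 |
| cmp39 | 40 | 994 | 8 | 265 |
| cmp37 | 924 | 147 | 770 | 710 |
| cmp38 | 594 | 803 | 240 | 129 |

Columns: campaign plus the 4 distinct channel values (display, search, email, social).
For example, row cmp40 column display takes clicks=825 from the long row (cmp40, display).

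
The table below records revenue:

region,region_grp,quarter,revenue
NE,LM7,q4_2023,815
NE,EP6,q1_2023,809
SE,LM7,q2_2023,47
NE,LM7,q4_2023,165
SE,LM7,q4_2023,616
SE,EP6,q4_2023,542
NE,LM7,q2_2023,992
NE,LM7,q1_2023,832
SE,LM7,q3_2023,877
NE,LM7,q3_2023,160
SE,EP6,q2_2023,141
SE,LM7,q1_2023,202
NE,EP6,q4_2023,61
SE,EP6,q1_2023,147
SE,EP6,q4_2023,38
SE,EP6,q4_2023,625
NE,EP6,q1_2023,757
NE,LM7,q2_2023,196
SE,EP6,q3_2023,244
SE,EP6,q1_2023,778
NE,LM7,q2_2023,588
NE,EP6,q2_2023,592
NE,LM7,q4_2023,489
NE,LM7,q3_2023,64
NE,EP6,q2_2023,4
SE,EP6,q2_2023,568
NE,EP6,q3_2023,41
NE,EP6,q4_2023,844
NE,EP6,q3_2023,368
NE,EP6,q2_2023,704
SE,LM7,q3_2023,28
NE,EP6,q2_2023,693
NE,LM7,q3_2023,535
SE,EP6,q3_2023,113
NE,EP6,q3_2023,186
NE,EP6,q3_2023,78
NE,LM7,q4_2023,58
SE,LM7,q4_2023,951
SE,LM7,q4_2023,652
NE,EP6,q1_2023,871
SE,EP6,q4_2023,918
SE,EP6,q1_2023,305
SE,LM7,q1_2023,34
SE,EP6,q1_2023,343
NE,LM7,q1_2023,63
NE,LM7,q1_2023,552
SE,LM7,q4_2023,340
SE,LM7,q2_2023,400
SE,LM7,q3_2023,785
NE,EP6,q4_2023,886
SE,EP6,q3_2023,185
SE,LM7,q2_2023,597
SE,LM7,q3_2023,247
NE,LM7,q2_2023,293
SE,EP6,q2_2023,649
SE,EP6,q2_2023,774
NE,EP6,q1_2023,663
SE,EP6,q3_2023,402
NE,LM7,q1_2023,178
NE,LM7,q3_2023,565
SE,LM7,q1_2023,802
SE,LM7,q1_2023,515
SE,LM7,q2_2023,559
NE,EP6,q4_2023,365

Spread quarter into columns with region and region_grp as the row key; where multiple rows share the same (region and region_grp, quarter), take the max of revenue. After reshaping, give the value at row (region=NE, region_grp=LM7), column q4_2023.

815

Rows with region=NE, region_grp=LM7 and quarter=q4_2023: revenue values are 815, 165, 489, 58.
max(815, 165, 489, 58) = 815.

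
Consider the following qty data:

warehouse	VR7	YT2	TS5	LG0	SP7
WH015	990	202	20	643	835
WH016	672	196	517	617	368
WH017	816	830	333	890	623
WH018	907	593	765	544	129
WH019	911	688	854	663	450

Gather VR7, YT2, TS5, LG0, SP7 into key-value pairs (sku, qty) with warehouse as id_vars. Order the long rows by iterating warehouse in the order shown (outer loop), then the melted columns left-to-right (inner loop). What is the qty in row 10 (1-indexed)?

368

25 rows total (5 × 5). Row 10: index ⌊(10-1)/5⌋ = 1 into warehouse → WH016; (10-1) mod 5 = 4 into the melted columns → SP7.
So row 10 is (WH016, SP7, 368); qty = 368.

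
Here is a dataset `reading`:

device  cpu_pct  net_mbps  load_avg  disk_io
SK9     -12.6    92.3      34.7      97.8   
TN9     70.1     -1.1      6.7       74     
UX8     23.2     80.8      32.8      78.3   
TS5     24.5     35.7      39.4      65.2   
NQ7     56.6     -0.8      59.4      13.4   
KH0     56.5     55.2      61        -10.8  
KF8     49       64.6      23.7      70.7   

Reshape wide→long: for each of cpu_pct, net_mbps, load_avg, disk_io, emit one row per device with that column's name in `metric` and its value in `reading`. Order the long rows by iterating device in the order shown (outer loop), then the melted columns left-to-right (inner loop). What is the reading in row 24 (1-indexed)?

-10.8

28 rows total (7 × 4). Row 24: index ⌊(24-1)/4⌋ = 5 into device → KH0; (24-1) mod 4 = 3 into the melted columns → disk_io.
So row 24 is (KH0, disk_io, -10.8); reading = -10.8.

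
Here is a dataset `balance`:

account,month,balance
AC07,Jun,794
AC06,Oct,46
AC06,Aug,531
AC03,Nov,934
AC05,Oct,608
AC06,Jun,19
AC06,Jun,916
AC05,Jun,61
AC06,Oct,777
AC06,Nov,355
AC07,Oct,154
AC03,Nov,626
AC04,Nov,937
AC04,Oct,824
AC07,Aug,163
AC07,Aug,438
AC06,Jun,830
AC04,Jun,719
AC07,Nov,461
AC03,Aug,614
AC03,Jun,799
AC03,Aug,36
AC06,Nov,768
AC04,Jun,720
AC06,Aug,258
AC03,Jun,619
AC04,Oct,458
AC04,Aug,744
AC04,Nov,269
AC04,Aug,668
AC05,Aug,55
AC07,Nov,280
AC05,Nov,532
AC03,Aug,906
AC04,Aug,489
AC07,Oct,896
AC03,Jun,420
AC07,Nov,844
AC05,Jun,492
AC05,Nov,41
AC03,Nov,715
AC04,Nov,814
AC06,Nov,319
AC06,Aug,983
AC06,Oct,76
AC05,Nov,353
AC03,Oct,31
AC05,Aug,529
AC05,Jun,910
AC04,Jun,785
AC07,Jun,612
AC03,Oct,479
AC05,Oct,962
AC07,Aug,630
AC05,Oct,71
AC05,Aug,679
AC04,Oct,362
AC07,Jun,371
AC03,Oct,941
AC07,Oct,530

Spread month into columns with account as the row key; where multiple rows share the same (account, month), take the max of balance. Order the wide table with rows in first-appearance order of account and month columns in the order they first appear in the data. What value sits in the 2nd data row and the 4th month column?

With rows in first-appearance order of account, row 2 is account=AC06. month columns in first-appearance order: Jun, Oct, Aug, Nov; column 4 is Nov.
Long rows with account=AC06, month=Nov: max(355, 768, 319) = 768.

768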